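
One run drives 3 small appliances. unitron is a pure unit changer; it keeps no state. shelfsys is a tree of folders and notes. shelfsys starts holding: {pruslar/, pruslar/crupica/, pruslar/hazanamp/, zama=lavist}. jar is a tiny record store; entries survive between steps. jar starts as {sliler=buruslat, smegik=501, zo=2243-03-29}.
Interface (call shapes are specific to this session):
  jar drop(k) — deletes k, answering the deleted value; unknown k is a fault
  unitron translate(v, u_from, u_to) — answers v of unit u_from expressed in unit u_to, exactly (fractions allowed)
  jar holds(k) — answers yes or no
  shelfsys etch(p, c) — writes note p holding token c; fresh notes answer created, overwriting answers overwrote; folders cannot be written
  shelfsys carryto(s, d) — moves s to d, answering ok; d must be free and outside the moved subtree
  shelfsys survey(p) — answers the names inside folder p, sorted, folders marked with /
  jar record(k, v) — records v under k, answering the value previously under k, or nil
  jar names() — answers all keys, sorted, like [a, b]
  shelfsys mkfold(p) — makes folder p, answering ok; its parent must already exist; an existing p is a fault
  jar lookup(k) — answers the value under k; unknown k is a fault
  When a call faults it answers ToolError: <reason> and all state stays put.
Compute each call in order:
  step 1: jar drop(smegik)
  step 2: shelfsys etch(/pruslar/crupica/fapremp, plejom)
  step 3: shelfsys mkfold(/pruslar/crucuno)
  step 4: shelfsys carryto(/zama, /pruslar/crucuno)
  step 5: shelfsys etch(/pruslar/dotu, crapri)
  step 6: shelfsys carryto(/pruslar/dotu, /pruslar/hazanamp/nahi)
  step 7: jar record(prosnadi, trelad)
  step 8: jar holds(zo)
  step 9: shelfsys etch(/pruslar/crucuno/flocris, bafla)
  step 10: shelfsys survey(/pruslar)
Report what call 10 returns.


-> jar drop(smegik)
<- 501
-> shelfsys etch(/pruslar/crupica/fapremp, plejom)
<- created
-> shelfsys mkfold(/pruslar/crucuno)
<- ok
-> shelfsys carryto(/zama, /pruslar/crucuno)
<- ToolError: exists
-> shelfsys etch(/pruslar/dotu, crapri)
<- created
-> shelfsys carryto(/pruslar/dotu, /pruslar/hazanamp/nahi)
<- ok
-> jar record(prosnadi, trelad)
<- nil
-> jar holds(zo)
<- yes
-> shelfsys etch(/pruslar/crucuno/flocris, bafla)
<- created
-> shelfsys survey(/pruslar)
<- [crucuno/, crupica/, hazanamp/]

Answer: [crucuno/, crupica/, hazanamp/]


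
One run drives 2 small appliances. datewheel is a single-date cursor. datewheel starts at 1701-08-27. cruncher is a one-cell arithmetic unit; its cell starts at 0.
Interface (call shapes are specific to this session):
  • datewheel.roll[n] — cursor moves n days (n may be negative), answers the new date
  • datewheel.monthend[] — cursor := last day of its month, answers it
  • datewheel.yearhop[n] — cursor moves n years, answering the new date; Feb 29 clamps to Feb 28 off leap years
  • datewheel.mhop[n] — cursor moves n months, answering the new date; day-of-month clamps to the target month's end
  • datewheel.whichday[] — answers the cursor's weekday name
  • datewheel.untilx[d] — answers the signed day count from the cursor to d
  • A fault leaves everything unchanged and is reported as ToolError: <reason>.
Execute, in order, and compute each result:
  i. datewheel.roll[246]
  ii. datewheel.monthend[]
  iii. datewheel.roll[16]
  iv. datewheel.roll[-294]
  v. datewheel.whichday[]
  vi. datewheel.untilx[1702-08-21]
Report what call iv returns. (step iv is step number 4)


Answer: 1701-07-26

Derivation:
> roll n: 246
:: 1702-04-30
> monthend
:: 1702-04-30
> roll n: 16
:: 1702-05-16
> roll n: -294
:: 1701-07-26
> whichday
:: Tuesday
> untilx d: 1702-08-21
:: 391


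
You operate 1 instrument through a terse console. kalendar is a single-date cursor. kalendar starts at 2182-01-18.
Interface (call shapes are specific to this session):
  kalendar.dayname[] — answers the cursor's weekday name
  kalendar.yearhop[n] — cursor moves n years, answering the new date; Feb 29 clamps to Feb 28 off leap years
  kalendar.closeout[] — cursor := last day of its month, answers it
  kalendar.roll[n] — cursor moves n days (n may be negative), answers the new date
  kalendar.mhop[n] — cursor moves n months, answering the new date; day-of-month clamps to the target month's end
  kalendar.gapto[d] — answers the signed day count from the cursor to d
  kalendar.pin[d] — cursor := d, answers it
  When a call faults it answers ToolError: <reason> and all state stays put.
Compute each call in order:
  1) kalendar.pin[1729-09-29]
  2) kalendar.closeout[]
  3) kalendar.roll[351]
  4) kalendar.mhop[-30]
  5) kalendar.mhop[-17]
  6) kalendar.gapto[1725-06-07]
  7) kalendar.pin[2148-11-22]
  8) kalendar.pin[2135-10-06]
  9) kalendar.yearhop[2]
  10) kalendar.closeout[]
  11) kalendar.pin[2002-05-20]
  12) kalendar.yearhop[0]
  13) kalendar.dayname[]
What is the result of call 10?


Answer: 2137-10-31

Derivation:
[in] kalendar.pin d=1729-09-29
[out] 1729-09-29
[in] kalendar.closeout
[out] 1729-09-30
[in] kalendar.roll n=351
[out] 1730-09-16
[in] kalendar.mhop n=-30
[out] 1728-03-16
[in] kalendar.mhop n=-17
[out] 1726-10-16
[in] kalendar.gapto d=1725-06-07
[out] -496
[in] kalendar.pin d=2148-11-22
[out] 2148-11-22
[in] kalendar.pin d=2135-10-06
[out] 2135-10-06
[in] kalendar.yearhop n=2
[out] 2137-10-06
[in] kalendar.closeout
[out] 2137-10-31
[in] kalendar.pin d=2002-05-20
[out] 2002-05-20
[in] kalendar.yearhop n=0
[out] 2002-05-20
[in] kalendar.dayname
[out] Monday


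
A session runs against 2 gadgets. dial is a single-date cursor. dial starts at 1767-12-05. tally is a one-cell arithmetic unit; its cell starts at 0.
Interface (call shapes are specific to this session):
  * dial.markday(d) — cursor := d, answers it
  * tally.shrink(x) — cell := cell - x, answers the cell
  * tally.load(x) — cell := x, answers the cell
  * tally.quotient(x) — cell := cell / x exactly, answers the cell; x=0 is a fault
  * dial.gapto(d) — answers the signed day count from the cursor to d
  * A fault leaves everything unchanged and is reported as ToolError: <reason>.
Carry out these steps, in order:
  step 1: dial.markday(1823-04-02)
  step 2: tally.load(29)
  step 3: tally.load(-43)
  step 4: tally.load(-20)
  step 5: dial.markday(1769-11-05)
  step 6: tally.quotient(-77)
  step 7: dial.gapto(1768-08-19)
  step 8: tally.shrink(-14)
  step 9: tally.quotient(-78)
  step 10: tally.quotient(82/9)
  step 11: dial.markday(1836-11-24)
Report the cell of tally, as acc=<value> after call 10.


Answer: acc=-1647/82082

Derivation:
# dial.markday(1823-04-02) ~> 1823-04-02
# tally.load(29) ~> 29
# tally.load(-43) ~> -43
# tally.load(-20) ~> -20
# dial.markday(1769-11-05) ~> 1769-11-05
# tally.quotient(-77) ~> 20/77
# dial.gapto(1768-08-19) ~> -443
# tally.shrink(-14) ~> 1098/77
# tally.quotient(-78) ~> -183/1001
# tally.quotient(82/9) ~> -1647/82082
# dial.markday(1836-11-24) ~> 1836-11-24


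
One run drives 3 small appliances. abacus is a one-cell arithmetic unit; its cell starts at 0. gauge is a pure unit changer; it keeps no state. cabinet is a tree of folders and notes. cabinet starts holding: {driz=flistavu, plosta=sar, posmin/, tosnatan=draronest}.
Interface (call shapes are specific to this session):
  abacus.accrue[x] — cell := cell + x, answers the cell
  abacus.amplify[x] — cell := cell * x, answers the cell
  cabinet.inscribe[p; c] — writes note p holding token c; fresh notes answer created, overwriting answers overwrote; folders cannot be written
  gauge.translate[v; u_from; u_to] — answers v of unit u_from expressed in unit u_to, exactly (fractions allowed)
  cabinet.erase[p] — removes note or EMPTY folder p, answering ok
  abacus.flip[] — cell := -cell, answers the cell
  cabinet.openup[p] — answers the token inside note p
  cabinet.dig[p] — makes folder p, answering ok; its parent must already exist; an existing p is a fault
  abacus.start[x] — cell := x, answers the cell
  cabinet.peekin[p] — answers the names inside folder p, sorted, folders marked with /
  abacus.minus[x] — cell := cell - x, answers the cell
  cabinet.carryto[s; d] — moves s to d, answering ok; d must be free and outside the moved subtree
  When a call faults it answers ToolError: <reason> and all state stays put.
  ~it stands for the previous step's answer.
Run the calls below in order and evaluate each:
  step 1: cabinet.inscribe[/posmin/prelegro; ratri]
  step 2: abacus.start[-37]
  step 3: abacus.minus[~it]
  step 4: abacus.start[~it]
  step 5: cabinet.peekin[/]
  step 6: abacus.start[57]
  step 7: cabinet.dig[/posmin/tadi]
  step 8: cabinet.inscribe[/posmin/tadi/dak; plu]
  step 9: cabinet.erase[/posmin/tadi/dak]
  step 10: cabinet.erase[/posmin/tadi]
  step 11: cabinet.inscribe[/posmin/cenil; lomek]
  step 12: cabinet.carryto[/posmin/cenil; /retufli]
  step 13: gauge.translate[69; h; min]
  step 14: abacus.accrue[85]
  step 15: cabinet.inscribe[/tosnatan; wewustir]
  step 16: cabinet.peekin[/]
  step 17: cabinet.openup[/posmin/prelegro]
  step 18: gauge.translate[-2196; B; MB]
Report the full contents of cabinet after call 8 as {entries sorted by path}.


Calling cabinet.inscribe passing p='/posmin/prelegro', c='ratri', and get created.
I use abacus.start passing x='-37', which returns -37.
I invoke abacus.minus passing x='~it', and get 0.
I try abacus.start passing x='~it', giving 0.
I run cabinet.peekin passing p='/', yielding [driz, plosta, posmin/, tosnatan].
Next I call abacus.start passing x='57', → 57.
Using cabinet.dig passing p='/posmin/tadi', and see ok.
Then cabinet.inscribe passing p='/posmin/tadi/dak', c='plu', and see created.
I invoke cabinet.erase passing p='/posmin/tadi/dak', and observe ok.
Now I run cabinet.erase passing p='/posmin/tadi', — result: ok.
I use cabinet.inscribe passing p='/posmin/cenil', c='lomek', giving created.
I invoke cabinet.carryto passing s='/posmin/cenil', d='/retufli', → ok.
I call gauge.translate passing v='69', u_from='h', u_to='min', which returns 4140.
Using abacus.accrue passing x='85', — result: 142.
Now I run cabinet.inscribe passing p='/tosnatan', c='wewustir', and observe overwrote.
I use cabinet.peekin passing p='/', and see [driz, plosta, posmin/, retufli, tosnatan].
Next I call cabinet.openup passing p='/posmin/prelegro', and observe ratri.
Then gauge.translate passing v='-2196', u_from='B', u_to='MB', yielding -549/250000.

Answer: {driz=flistavu, plosta=sar, posmin/, posmin/prelegro=ratri, posmin/tadi/, posmin/tadi/dak=plu, tosnatan=draronest}


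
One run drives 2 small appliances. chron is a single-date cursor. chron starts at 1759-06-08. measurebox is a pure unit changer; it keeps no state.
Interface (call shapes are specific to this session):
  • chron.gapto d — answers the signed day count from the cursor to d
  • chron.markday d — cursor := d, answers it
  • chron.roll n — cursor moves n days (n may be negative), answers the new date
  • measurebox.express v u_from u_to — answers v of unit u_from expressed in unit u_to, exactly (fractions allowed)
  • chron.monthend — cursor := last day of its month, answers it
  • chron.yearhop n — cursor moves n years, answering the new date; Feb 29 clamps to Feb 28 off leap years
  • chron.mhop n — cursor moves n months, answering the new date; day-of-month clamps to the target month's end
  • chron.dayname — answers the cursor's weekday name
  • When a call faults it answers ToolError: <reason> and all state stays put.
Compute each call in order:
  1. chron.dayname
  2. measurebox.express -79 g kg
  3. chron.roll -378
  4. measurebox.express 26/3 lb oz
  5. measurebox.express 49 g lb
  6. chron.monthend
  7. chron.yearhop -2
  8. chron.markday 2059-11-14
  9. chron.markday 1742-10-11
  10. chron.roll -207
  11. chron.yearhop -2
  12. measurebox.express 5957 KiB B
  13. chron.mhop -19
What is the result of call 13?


~$ chron.dayname
= Friday
~$ measurebox.express -79 g kg
= -79/1000
~$ chron.roll -378
= 1758-05-26
~$ measurebox.express 26/3 lb oz
= 416/3
~$ measurebox.express 49 g lb
= 700000/6479891
~$ chron.monthend
= 1758-05-31
~$ chron.yearhop -2
= 1756-05-31
~$ chron.markday 2059-11-14
= 2059-11-14
~$ chron.markday 1742-10-11
= 1742-10-11
~$ chron.roll -207
= 1742-03-18
~$ chron.yearhop -2
= 1740-03-18
~$ measurebox.express 5957 KiB B
= 6099968
~$ chron.mhop -19
= 1738-08-18

Answer: 1738-08-18


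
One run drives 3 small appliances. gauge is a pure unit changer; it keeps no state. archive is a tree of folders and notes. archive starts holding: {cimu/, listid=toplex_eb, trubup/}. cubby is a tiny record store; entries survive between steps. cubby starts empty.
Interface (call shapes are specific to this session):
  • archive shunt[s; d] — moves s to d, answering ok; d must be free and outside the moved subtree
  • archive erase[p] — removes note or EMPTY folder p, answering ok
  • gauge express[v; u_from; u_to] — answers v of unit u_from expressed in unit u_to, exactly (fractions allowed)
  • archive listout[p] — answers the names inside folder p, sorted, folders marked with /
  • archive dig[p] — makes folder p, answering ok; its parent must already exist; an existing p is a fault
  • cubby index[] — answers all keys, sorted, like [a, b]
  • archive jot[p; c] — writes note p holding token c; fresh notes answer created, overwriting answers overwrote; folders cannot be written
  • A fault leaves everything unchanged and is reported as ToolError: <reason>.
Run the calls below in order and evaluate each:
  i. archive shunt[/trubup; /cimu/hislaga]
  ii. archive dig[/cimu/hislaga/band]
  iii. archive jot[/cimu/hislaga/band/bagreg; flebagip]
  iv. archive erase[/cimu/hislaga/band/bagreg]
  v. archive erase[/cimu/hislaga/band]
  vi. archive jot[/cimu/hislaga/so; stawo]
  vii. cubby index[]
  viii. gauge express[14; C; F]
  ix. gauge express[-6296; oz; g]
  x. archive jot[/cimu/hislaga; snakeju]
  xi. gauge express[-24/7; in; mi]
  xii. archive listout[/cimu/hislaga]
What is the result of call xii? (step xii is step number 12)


·→ archive shunt(/trubup, /cimu/hislaga)
·← ok
·→ archive dig(/cimu/hislaga/band)
·← ok
·→ archive jot(/cimu/hislaga/band/bagreg, flebagip)
·← created
·→ archive erase(/cimu/hislaga/band/bagreg)
·← ok
·→ archive erase(/cimu/hislaga/band)
·← ok
·→ archive jot(/cimu/hislaga/so, stawo)
·← created
·→ cubby index()
·← []
·→ gauge express(14, C, F)
·← 286/5
·→ gauge express(-6296, oz, g)
·← -35697719519/200000
·→ archive jot(/cimu/hislaga, snakeju)
·← ToolError: is a directory
·→ gauge express(-24/7, in, mi)
·← -1/18480
·→ archive listout(/cimu/hislaga)
·← [so]

Answer: [so]


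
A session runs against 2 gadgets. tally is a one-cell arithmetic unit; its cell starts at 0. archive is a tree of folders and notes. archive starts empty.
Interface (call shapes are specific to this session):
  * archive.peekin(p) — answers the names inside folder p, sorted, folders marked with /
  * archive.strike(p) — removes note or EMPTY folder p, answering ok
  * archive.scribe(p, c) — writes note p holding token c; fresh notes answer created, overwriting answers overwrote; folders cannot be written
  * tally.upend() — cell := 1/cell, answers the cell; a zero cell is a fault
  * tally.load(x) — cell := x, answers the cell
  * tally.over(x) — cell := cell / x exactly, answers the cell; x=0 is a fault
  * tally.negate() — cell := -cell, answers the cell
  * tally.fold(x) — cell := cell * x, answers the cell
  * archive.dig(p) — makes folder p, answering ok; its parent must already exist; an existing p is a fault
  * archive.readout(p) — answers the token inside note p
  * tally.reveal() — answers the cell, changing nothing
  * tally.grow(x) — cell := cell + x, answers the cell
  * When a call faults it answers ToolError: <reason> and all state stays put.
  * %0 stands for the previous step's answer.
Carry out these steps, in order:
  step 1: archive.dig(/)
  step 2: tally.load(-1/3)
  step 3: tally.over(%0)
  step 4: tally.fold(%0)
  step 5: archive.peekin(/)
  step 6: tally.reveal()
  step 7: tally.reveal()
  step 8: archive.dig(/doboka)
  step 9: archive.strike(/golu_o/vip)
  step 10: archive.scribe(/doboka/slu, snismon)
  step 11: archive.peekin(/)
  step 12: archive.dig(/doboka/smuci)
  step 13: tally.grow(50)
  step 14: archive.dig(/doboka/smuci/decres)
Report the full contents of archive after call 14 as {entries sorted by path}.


Answer: {doboka/, doboka/slu=snismon, doboka/smuci/, doboka/smuci/decres/}

Derivation:
→ archive.dig(p→/)
← ToolError: exists
→ tally.load(x→-1/3)
← -1/3
→ tally.over(x→%0)
← 1
→ tally.fold(x→%0)
← 1
→ archive.peekin(p→/)
← []
→ tally.reveal()
← 1
→ tally.reveal()
← 1
→ archive.dig(p→/doboka)
← ok
→ archive.strike(p→/golu_o/vip)
← ToolError: not found
→ archive.scribe(p→/doboka/slu, c→snismon)
← created
→ archive.peekin(p→/)
← [doboka/]
→ archive.dig(p→/doboka/smuci)
← ok
→ tally.grow(x→50)
← 51
→ archive.dig(p→/doboka/smuci/decres)
← ok


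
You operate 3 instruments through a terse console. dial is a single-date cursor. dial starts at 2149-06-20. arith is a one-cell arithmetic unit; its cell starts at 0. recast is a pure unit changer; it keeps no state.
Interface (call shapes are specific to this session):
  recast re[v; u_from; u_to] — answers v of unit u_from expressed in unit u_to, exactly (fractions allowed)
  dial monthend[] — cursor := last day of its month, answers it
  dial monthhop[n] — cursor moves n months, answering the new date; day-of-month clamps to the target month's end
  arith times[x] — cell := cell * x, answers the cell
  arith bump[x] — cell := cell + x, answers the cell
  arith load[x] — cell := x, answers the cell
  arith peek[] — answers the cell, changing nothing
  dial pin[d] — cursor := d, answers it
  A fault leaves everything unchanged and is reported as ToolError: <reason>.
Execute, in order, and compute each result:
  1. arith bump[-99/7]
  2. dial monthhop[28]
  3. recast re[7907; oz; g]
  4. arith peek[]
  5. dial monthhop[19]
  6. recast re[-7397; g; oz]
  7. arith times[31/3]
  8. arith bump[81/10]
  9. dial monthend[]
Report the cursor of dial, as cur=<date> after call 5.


Answer: cur=2153-05-20

Derivation:
;; arith bump(x=-99/7) : -99/7
;; dial monthhop(n=28) : 2151-10-20
;; recast re(v=7907, u_from=oz, u_to=g) : 358655486959/1600000
;; arith peek() : -99/7
;; dial monthhop(n=19) : 2153-05-20
;; recast re(v=-7397, u_from=g, u_to=oz) : -11835200000/45359237
;; arith times(x=31/3) : -1023/7
;; arith bump(x=81/10) : -9663/70
;; dial monthend() : 2153-05-31


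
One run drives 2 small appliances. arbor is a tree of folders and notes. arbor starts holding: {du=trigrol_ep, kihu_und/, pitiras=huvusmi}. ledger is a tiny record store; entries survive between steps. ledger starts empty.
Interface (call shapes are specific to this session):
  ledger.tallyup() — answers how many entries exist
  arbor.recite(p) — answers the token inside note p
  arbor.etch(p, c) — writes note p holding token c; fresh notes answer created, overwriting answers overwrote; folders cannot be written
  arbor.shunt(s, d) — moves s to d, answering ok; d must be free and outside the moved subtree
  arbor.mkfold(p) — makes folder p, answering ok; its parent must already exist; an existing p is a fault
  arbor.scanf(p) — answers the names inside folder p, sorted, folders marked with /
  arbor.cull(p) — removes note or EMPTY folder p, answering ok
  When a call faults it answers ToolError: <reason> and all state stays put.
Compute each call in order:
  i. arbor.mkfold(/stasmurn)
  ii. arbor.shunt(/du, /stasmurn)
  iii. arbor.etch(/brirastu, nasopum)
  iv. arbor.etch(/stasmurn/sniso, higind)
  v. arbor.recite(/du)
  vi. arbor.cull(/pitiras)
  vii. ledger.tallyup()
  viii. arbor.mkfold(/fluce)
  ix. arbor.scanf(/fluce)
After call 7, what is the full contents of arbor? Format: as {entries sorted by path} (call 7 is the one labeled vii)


Answer: {brirastu=nasopum, du=trigrol_ep, kihu_und/, stasmurn/, stasmurn/sniso=higind}

Derivation:
>> mkfold(p='/stasmurn')
<< ok
>> shunt(s='/du', d='/stasmurn')
<< ToolError: exists
>> etch(p='/brirastu', c='nasopum')
<< created
>> etch(p='/stasmurn/sniso', c='higind')
<< created
>> recite(p='/du')
<< trigrol_ep
>> cull(p='/pitiras')
<< ok
>> tallyup()
<< 0
>> mkfold(p='/fluce')
<< ok
>> scanf(p='/fluce')
<< []


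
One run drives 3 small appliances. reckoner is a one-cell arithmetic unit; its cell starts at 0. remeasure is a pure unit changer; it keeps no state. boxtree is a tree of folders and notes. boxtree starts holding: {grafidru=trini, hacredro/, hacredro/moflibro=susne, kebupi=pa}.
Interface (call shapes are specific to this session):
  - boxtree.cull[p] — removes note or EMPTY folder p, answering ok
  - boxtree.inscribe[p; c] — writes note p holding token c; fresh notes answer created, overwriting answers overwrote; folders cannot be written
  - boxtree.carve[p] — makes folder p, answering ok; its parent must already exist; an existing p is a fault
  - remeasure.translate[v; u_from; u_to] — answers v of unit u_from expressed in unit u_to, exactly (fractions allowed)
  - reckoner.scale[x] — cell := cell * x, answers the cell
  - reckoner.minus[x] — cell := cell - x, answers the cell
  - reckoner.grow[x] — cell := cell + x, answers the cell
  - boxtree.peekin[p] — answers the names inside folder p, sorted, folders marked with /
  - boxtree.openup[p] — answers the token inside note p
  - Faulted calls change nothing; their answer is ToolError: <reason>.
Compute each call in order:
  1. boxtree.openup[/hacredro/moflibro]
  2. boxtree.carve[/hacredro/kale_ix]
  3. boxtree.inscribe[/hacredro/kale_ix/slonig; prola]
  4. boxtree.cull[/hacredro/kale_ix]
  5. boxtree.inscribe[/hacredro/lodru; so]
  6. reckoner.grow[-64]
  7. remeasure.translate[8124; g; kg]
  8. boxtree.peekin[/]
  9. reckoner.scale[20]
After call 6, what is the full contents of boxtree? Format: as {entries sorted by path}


CALL openup[p→/hacredro/moflibro]
RET  susne
CALL carve[p→/hacredro/kale_ix]
RET  ok
CALL inscribe[p→/hacredro/kale_ix/slonig; c→prola]
RET  created
CALL cull[p→/hacredro/kale_ix]
RET  ToolError: not empty
CALL inscribe[p→/hacredro/lodru; c→so]
RET  created
CALL grow[x→-64]
RET  -64
CALL translate[v→8124; u_from→g; u_to→kg]
RET  2031/250
CALL peekin[p→/]
RET  [grafidru, hacredro/, kebupi]
CALL scale[x→20]
RET  -1280

Answer: {grafidru=trini, hacredro/, hacredro/kale_ix/, hacredro/kale_ix/slonig=prola, hacredro/lodru=so, hacredro/moflibro=susne, kebupi=pa}


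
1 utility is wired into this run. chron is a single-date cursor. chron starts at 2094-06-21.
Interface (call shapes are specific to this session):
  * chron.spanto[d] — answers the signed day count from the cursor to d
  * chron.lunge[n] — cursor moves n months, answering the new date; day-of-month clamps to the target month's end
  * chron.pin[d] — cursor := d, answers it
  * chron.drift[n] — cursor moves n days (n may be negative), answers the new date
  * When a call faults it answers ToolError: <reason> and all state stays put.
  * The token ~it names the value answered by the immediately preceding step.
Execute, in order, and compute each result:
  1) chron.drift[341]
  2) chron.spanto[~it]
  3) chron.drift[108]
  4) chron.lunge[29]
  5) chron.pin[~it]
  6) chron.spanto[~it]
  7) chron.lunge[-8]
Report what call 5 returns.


Answer: 2098-02-13

Derivation:
I call chron.drift with n='341', and see 2095-05-28.
I try chron.spanto with d='~it', → 0.
Calling chron.drift with n='108', and get 2095-09-13.
Using chron.lunge with n='29', which returns 2098-02-13.
Calling chron.pin with d='~it', and observe 2098-02-13.
I run chron.spanto with d='~it', and observe 0.
Next I call chron.lunge with n='-8', which returns 2097-06-13.


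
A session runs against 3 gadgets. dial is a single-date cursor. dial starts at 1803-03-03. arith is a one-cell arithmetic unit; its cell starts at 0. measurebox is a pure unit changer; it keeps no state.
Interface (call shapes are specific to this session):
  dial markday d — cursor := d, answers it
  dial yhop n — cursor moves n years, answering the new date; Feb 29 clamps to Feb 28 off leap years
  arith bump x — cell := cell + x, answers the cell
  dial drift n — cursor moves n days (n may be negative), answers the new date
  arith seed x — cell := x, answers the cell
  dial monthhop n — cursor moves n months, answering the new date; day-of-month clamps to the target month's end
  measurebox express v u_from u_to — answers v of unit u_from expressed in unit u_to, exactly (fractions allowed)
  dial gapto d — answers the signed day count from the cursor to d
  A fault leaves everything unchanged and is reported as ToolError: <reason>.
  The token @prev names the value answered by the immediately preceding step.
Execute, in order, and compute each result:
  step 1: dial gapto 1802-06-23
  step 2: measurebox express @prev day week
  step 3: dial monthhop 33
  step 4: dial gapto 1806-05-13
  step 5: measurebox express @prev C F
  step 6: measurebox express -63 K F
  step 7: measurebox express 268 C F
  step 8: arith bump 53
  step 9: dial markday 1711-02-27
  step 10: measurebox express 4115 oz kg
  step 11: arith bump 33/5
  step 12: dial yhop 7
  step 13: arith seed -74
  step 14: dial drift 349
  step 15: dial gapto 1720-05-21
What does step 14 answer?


% dial gapto(1802-06-23) ~> -253
% measurebox express(@prev, day, week) ~> -253/7
% dial monthhop(33) ~> 1805-12-03
% dial gapto(1806-05-13) ~> 161
% measurebox express(@prev, C, F) ~> 1609/5
% measurebox express(-63, K, F) ~> -57307/100
% measurebox express(268, C, F) ~> 2572/5
% arith bump(53) ~> 53
% dial markday(1711-02-27) ~> 1711-02-27
% measurebox express(4115, oz, kg) ~> 37330652051/320000000
% arith bump(33/5) ~> 298/5
% dial yhop(7) ~> 1718-02-27
% arith seed(-74) ~> -74
% dial drift(349) ~> 1719-02-11
% dial gapto(1720-05-21) ~> 465

Answer: 1719-02-11


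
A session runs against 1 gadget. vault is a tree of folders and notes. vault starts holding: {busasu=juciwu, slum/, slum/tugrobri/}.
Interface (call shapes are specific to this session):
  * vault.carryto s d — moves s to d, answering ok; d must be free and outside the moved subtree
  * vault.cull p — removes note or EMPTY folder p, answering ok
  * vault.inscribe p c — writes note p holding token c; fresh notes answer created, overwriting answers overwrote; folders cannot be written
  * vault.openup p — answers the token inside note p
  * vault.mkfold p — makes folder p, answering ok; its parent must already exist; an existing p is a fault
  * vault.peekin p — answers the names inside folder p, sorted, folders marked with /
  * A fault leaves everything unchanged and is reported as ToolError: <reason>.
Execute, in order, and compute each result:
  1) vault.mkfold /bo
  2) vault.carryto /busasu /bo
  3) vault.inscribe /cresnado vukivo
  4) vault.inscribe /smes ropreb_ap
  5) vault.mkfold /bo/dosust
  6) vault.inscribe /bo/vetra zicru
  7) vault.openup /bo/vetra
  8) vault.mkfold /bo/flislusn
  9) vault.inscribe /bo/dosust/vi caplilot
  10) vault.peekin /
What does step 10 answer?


Calling vault.mkfold(p=/bo): ok.
Invoking vault.carryto(s=/busasu, d=/bo), yielding ToolError: exists.
I use vault.inscribe(p=/cresnado, c=vukivo), which returns created.
Invoking vault.inscribe(p=/smes, c=ropreb_ap), yielding created.
Now I run vault.mkfold(p=/bo/dosust), and see ok.
I run vault.inscribe(p=/bo/vetra, c=zicru), giving created.
I run vault.openup(p=/bo/vetra), which returns zicru.
Now I run vault.mkfold(p=/bo/flislusn), and observe ok.
I run vault.inscribe(p=/bo/dosust/vi, c=caplilot), yielding created.
Then vault.peekin(p=/), — result: [bo/, busasu, cresnado, slum/, smes].

Answer: [bo/, busasu, cresnado, slum/, smes]


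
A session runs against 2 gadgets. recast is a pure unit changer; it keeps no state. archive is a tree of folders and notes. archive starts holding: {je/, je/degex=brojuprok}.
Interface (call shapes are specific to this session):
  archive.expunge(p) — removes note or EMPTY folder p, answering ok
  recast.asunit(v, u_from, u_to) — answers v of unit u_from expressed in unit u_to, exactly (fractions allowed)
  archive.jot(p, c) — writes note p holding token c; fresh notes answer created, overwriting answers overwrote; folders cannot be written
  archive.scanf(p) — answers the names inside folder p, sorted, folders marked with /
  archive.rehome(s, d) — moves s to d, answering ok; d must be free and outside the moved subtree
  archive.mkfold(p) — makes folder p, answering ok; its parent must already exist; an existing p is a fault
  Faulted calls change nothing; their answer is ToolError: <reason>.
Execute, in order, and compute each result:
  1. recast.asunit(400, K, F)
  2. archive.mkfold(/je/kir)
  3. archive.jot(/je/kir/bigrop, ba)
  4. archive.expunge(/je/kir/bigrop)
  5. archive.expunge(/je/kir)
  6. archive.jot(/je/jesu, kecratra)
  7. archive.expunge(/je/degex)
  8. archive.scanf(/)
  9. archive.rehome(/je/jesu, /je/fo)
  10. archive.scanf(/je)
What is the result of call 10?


Answer: [fo]

Derivation:
·→ recast.asunit(v=400, u_from=K, u_to=F)
·← 26033/100
·→ archive.mkfold(p=/je/kir)
·← ok
·→ archive.jot(p=/je/kir/bigrop, c=ba)
·← created
·→ archive.expunge(p=/je/kir/bigrop)
·← ok
·→ archive.expunge(p=/je/kir)
·← ok
·→ archive.jot(p=/je/jesu, c=kecratra)
·← created
·→ archive.expunge(p=/je/degex)
·← ok
·→ archive.scanf(p=/)
·← [je/]
·→ archive.rehome(s=/je/jesu, d=/je/fo)
·← ok
·→ archive.scanf(p=/je)
·← [fo]


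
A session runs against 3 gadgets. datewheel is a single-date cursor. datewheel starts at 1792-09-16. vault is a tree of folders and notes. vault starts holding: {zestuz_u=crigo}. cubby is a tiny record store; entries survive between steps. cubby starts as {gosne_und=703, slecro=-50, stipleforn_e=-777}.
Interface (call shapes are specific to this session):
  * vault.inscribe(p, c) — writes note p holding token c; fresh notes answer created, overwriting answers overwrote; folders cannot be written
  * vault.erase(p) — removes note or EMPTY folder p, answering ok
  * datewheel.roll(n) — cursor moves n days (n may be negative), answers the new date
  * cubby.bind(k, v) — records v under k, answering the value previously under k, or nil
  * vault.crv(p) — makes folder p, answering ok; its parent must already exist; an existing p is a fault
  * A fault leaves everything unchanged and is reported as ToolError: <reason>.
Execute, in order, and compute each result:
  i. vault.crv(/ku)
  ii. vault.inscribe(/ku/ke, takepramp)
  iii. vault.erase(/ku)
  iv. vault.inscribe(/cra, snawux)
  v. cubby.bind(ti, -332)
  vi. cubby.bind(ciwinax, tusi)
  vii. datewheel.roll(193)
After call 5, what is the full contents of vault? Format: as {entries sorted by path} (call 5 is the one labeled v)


Answer: {cra=snawux, ku/, ku/ke=takepramp, zestuz_u=crigo}

Derivation:
→ vault.crv(/ku)
← ok
→ vault.inscribe(/ku/ke, takepramp)
← created
→ vault.erase(/ku)
← ToolError: not empty
→ vault.inscribe(/cra, snawux)
← created
→ cubby.bind(ti, -332)
← nil
→ cubby.bind(ciwinax, tusi)
← nil
→ datewheel.roll(193)
← 1793-03-28


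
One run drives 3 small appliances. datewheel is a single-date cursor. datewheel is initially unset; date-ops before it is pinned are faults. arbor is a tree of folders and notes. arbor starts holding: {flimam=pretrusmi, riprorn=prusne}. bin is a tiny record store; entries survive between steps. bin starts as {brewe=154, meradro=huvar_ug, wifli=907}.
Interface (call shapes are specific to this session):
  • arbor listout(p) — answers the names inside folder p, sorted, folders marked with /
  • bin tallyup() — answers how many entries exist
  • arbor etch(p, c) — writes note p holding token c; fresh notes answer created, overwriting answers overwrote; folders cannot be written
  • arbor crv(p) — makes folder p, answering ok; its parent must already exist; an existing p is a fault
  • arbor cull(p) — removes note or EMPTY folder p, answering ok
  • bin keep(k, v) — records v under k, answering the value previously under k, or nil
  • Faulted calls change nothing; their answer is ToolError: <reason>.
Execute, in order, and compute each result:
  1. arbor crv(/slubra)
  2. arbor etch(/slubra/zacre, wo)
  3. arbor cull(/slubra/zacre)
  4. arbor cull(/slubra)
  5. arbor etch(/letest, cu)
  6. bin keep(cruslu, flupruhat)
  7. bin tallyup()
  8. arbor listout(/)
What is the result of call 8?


;; arbor crv(/slubra) == ok
;; arbor etch(/slubra/zacre, wo) == created
;; arbor cull(/slubra/zacre) == ok
;; arbor cull(/slubra) == ok
;; arbor etch(/letest, cu) == created
;; bin keep(cruslu, flupruhat) == nil
;; bin tallyup() == 4
;; arbor listout(/) == [flimam, letest, riprorn]

Answer: [flimam, letest, riprorn]


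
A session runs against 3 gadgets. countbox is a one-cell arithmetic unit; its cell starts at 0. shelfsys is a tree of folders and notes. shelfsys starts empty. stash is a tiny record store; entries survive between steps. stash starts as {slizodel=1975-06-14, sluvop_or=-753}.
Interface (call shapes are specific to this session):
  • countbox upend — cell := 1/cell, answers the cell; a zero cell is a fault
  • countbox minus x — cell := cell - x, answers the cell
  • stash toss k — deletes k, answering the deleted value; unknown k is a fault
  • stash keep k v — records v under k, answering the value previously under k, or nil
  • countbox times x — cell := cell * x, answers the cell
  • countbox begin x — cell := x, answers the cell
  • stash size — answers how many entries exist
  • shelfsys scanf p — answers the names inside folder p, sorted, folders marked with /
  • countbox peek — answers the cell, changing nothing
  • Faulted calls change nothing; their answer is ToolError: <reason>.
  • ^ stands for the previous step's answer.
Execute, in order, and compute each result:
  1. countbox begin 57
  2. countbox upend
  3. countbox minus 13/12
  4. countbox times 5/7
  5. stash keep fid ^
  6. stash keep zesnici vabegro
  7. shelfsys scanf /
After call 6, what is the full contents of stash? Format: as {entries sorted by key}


% countbox begin x='57'
:: 57
% countbox upend
:: 1/57
% countbox minus x='13/12'
:: -81/76
% countbox times x='5/7'
:: -405/532
% stash keep k='fid' v='^'
:: nil
% stash keep k='zesnici' v='vabegro'
:: nil
% shelfsys scanf p='/'
:: []

Answer: {fid=-405/532, slizodel=1975-06-14, sluvop_or=-753, zesnici=vabegro}


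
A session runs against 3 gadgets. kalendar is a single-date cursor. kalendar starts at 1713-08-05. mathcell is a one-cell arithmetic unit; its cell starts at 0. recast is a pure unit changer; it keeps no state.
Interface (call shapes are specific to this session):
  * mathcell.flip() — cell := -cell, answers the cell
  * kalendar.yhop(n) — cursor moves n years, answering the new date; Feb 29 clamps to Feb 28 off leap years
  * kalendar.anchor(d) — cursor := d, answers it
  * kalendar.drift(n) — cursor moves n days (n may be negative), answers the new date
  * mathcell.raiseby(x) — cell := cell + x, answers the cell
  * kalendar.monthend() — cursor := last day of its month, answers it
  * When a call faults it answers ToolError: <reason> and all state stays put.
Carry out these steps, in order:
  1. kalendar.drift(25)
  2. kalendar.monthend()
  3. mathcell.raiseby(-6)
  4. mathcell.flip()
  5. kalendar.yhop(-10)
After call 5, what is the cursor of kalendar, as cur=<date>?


I run drift passing n=25, giving 1713-08-30.
I use monthend(), and observe 1713-08-31.
I try raiseby passing x=-6, and see -6.
Invoking flip, and see 6.
I run yhop passing n=-10, → 1703-08-31.

Answer: cur=1703-08-31


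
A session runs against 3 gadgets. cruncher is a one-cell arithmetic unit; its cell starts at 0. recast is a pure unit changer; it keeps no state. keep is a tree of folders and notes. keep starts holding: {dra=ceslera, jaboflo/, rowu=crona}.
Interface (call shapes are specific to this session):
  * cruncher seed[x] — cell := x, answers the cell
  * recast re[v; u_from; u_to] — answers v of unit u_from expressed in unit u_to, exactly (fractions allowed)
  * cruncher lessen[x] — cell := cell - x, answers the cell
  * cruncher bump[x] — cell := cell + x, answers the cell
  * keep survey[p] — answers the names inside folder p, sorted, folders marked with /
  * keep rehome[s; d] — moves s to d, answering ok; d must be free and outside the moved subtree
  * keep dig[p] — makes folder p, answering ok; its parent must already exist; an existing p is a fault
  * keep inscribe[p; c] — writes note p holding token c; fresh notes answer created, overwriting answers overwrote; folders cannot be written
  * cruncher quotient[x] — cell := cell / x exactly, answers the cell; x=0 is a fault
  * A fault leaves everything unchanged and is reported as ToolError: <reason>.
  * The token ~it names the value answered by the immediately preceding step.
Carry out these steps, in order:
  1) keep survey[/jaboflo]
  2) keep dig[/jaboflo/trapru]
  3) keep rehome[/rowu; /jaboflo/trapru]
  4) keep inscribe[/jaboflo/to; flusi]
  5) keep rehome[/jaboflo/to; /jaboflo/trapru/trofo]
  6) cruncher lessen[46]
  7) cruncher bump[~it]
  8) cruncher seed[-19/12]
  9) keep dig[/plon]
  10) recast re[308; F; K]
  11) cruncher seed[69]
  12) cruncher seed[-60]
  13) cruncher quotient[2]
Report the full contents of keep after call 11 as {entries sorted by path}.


Answer: {dra=ceslera, jaboflo/, jaboflo/trapru/, jaboflo/trapru/trofo=flusi, plon/, rowu=crona}

Derivation:
-> keep survey(p: /jaboflo)
<- []
-> keep dig(p: /jaboflo/trapru)
<- ok
-> keep rehome(s: /rowu, d: /jaboflo/trapru)
<- ToolError: exists
-> keep inscribe(p: /jaboflo/to, c: flusi)
<- created
-> keep rehome(s: /jaboflo/to, d: /jaboflo/trapru/trofo)
<- ok
-> cruncher lessen(x: 46)
<- -46
-> cruncher bump(x: ~it)
<- -92
-> cruncher seed(x: -19/12)
<- -19/12
-> keep dig(p: /plon)
<- ok
-> recast re(v: 308, u_from: F, u_to: K)
<- 25589/60
-> cruncher seed(x: 69)
<- 69
-> cruncher seed(x: -60)
<- -60
-> cruncher quotient(x: 2)
<- -30


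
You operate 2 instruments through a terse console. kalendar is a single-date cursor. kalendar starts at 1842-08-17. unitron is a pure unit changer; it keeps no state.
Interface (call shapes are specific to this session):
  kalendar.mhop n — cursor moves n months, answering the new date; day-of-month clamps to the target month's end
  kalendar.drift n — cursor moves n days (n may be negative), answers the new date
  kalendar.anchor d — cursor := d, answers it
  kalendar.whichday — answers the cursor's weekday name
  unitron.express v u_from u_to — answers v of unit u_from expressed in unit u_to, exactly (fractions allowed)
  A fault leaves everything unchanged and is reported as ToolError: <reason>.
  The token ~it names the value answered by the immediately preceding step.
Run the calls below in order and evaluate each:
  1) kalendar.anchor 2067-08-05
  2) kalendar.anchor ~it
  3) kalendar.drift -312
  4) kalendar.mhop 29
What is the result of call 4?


;; 1. anchor(d='2067-08-05') -> 2067-08-05
;; 2. anchor(d='~it') -> 2067-08-05
;; 3. drift(n='-312') -> 2066-09-27
;; 4. mhop(n='29') -> 2069-02-27

Answer: 2069-02-27


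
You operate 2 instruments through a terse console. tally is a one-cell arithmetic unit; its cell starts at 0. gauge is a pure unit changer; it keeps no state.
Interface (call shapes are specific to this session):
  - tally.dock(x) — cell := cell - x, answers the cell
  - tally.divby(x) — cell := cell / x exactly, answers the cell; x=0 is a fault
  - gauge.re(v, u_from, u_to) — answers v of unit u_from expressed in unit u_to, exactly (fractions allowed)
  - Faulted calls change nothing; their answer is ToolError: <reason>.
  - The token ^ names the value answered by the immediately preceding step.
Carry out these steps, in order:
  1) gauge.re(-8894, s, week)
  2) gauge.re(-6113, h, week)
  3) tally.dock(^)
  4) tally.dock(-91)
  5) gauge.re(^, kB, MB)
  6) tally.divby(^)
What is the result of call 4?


// 1. gauge.re(-8894, s, week) -> -4447/302400
// 2. gauge.re(-6113, h, week) -> -6113/168
// 3. tally.dock(^) -> 6113/168
// 4. tally.dock(-91) -> 21401/168
// 5. gauge.re(^, kB, MB) -> 21401/168000
// 6. tally.divby(^) -> 1000

Answer: 21401/168
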